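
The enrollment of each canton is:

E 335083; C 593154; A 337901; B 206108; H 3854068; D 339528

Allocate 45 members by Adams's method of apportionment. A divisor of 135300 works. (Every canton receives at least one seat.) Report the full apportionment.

With modified divisor 135300: modified quotas E 2.477, C 4.384, A 2.497, B 1.523, H 28.485, D 2.509.
Rounding up: E 3, C 5, A 3, B 2, H 29, D 3 (total 45).

E 3; C 5; A 3; B 2; H 29; D 3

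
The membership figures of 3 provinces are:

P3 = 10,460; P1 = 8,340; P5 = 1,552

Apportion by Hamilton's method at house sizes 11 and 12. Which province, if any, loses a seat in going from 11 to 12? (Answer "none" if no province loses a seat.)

none

At 11 seats: P3 6, P1 4, P5 1.
At 12 seats: P3 6, P1 5, P5 1.
No province's allocation decreased.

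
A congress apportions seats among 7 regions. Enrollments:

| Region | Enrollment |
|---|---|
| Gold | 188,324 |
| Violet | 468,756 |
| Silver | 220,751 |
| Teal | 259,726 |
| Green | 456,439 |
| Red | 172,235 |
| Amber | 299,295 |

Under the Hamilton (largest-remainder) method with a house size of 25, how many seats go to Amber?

Standard divisor: 2065526 ÷ 25 ≈ 82621.04.
Standard quotas: Gold 2.2794, Violet 5.6736, Silver 2.6718, Teal 3.1436, Green 5.5245, Red 2.0846, Amber 3.6225.
Lower quotas: Gold 2, Violet 5, Silver 2, Teal 3, Green 5, Red 2, Amber 3 (sum 22, leaving 3 seats).
Remainders in descending order: Violet 0.6736, Silver 0.6718, Amber 0.6225, Green 0.5245, Gold 0.2794, Teal 0.1436, Red 0.0846.
Largest remainders: Violet, Silver, Amber receive the extra seats.
Amber receives 4.

4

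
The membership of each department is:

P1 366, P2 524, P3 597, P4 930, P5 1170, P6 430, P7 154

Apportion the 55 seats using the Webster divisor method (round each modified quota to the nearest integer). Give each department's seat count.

Standard divisor 4171/55 ≈ 75.836; standard quotas: P1 4.826, P2 6.910, P3 7.872, P4 12.263, P5 15.428, P6 5.670, P7 2.031.
Rounding to the nearest integer gives P1 5, P2 7, P3 8, P4 12, P5 15, P6 6, P7 2 — total 55, matching the house size, so no adjustment is needed.

P1 5, P2 7, P3 8, P4 12, P5 15, P6 6, P7 2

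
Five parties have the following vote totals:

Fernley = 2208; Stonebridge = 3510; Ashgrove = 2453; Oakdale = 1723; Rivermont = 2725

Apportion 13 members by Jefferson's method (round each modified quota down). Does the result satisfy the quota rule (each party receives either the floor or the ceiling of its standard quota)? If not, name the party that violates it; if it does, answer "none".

Standard quotas: Fernley 2.275, Stonebridge 3.616, Ashgrove 2.527, Oakdale 1.775, Rivermont 2.807.
Jefferson allocation: Fernley 2, Stonebridge 4, Ashgrove 2, Oakdale 2, Rivermont 3.
Every allocation lies between the lower and upper quota.

none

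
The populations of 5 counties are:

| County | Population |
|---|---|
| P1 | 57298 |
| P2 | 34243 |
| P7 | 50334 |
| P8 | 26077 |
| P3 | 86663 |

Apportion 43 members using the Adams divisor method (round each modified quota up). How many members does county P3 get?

Standard divisor 254615/43 ≈ 5921.279; standard quotas: P1 9.677, P2 5.783, P7 8.501, P8 4.404, P3 14.636.
Rounding up gives 10, 6, 9, 5, 15 = 45 seats, so the divisor must be adjusted.
With modified divisor 6330: modified quotas P1 9.052, P2 5.410, P7 7.952, P8 4.120, P3 13.691.
Rounding up: P1 10, P2 6, P7 8, P8 5, P3 14 (total 43).
P3 receives 14.

14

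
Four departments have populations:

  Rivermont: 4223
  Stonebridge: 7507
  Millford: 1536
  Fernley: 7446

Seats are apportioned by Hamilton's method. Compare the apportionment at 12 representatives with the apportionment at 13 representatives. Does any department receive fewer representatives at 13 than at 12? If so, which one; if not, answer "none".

At 12 seats: Rivermont 3, Stonebridge 4, Millford 1, Fernley 4.
At 13 seats: Rivermont 2, Stonebridge 5, Millford 1, Fernley 5.
Rivermont drops from 3 to 2.

Rivermont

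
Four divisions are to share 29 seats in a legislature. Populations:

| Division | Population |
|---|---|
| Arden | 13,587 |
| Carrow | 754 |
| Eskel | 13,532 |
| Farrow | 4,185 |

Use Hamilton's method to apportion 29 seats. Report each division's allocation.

Total 32058; standard divisor 32058/29 ≈ 1105.448.
Standard quotas: Arden 12.2909, Carrow 0.6821, Eskel 12.2412, Farrow 3.7858.
Lower quotas: Arden 12, Carrow 0, Eskel 12, Farrow 3 (sum 27, leaving 2 seats).
Remainders in descending order: Farrow 0.7858, Carrow 0.6821, Arden 0.2909, Eskel 0.2412.
The surplus seats go to Farrow, Carrow.

Arden 12, Carrow 1, Eskel 12, Farrow 4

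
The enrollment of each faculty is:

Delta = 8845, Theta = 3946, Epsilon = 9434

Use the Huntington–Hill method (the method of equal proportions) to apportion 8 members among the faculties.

With divisor 2757: modified quotas Delta 3.208, Theta 1.431, Epsilon 3.422.
Geometric-mean thresholds: Delta √(3·4)=3.464, Theta √(1·2)=1.414, Epsilon √(3·4)=3.464.
Each quota rounded against its threshold gives Delta 3, Theta 2, Epsilon 3 (total 8).

Delta=3, Theta=2, Epsilon=3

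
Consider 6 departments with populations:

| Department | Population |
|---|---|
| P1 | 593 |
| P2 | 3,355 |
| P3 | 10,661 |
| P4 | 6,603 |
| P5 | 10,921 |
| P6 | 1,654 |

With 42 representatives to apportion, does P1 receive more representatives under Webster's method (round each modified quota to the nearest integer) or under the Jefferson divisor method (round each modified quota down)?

Webster

Webster: P1 1, P2 4, P3 13, P4 8, P5 14, P6 2.
Jefferson: P1 0, P2 4, P3 14, P4 8, P5 14, P6 2.
P1 gets 1 under Webster and 0 under Jefferson.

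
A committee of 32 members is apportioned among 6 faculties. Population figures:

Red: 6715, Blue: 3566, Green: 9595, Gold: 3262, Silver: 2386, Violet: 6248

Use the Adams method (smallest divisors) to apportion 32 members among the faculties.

Red=7, Blue=4, Green=9, Gold=3, Silver=3, Violet=6

Standard divisor 31772/32 ≈ 992.875; standard quotas: Red 6.763, Blue 3.592, Green 9.664, Gold 3.285, Silver 2.403, Violet 6.293.
Rounding up gives 7, 4, 10, 4, 3, 7 = 35 seats, so the divisor must be adjusted.
With modified divisor 1100: modified quotas Red 6.105, Blue 3.242, Green 8.723, Gold 2.965, Silver 2.169, Violet 5.680.
Rounding up: Red 7, Blue 4, Green 9, Gold 3, Silver 3, Violet 6 (total 32).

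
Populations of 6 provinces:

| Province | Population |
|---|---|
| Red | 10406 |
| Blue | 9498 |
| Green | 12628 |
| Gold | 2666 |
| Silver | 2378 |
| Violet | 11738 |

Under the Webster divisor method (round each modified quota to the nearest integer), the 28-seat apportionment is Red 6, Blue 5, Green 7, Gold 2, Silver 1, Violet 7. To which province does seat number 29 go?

Priority for the next seat is population ÷ (current seats + 0.5).
Priorities: Red 1600.923, Blue 1726.909, Green 1683.733, Gold 1066.400, Silver 1585.333, Violet 1565.067.
Highest priority: Blue.

Blue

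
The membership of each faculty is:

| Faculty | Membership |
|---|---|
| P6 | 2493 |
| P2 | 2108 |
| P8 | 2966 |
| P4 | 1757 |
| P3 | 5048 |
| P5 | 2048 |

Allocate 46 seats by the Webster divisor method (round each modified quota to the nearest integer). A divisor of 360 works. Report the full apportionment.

With modified divisor 360: modified quotas P6 6.925, P2 5.856, P8 8.239, P4 4.881, P3 14.022, P5 5.689.
Rounding to the nearest integer: P6 7, P2 6, P8 8, P4 5, P3 14, P5 6 (total 46).

P6 7; P2 6; P8 8; P4 5; P3 14; P5 6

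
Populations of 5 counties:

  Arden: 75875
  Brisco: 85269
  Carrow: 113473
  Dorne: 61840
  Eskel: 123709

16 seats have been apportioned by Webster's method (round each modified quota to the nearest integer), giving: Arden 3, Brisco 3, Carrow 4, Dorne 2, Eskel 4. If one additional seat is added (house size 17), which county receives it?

Eskel

Priority for the next seat is population ÷ (current seats + 0.5).
Priorities: Arden 21678.571, Brisco 24362.571, Carrow 25216.222, Dorne 24736.000, Eskel 27490.889.
Highest priority: Eskel.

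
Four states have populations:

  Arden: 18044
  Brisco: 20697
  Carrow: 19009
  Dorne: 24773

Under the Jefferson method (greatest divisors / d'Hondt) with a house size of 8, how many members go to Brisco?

Standard divisor 82523/8 ≈ 10315.375; standard quotas: Arden 1.749, Brisco 2.006, Carrow 1.843, Dorne 2.402.
Rounding down gives 1, 2, 1, 2 = 6 seats, so the divisor must be adjusted.
With modified divisor 8600: modified quotas Arden 2.098, Brisco 2.407, Carrow 2.210, Dorne 2.881.
Rounding down: Arden 2, Brisco 2, Carrow 2, Dorne 2 (total 8).
Brisco receives 2.

2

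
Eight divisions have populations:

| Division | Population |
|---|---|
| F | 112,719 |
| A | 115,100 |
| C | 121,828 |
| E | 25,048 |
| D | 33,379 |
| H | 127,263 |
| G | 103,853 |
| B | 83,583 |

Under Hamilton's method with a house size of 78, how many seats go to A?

The standard divisor is 722773/78 ≈ 9266.321.
Standard quotas: F 12.1644, A 12.4213, C 13.1474, E 2.7031, D 3.6022, H 13.7339, G 11.2076, B 9.0201.
Lower quotas: F 12, A 12, C 13, E 2, D 3, H 13, G 11, B 9 (sum 75, leaving 3 seats).
Remainders in descending order: H 0.7339, E 0.7031, D 0.6022, A 0.4213, G 0.2076, F 0.1644, C 0.1474, B 0.0201.
Largest remainders: H, E, D receive the extra seats.
A receives 12.

12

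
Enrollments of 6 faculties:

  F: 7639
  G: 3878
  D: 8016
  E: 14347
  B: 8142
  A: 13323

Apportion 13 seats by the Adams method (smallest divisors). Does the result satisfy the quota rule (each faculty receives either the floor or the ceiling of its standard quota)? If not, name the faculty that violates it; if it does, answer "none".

Standard quotas: F 1.794, G 0.911, D 1.883, E 3.370, B 1.912, A 3.129.
Adams allocation: F 2, G 1, D 2, E 3, B 2, A 3.
Every allocation lies between the lower and upper quota.

none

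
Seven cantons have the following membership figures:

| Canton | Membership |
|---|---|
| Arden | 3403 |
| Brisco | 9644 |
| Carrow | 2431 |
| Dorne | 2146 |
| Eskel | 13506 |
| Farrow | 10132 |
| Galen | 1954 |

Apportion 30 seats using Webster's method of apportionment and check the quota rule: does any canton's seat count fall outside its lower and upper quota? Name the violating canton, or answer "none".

Standard quotas: Arden 2.362, Brisco 6.695, Carrow 1.688, Dorne 1.490, Eskel 9.376, Farrow 7.034, Galen 1.356.
Webster allocation: Arden 2, Brisco 7, Carrow 2, Dorne 2, Eskel 9, Farrow 7, Galen 1.
Every allocation lies between the lower and upper quota.

none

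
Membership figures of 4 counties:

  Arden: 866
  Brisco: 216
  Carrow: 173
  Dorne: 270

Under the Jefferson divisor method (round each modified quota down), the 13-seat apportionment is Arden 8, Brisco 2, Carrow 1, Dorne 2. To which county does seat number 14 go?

Priority for the next seat is population ÷ (current seats + 1).
Priorities: Arden 96.222, Brisco 72.000, Carrow 86.500, Dorne 90.000.
Highest priority: Arden.

Arden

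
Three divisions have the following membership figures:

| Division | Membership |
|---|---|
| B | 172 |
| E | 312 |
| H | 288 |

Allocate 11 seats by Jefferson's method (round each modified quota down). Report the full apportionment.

Standard divisor 772/11 ≈ 70.182; standard quotas: B 2.451, E 4.446, H 4.104.
Rounding down gives 2, 4, 4 = 10 seats, so the divisor must be adjusted.
With modified divisor 60: modified quotas B 2.867, E 5.200, H 4.800.
Rounding down: B 2, E 5, H 4 (total 11).

B=2, E=5, H=4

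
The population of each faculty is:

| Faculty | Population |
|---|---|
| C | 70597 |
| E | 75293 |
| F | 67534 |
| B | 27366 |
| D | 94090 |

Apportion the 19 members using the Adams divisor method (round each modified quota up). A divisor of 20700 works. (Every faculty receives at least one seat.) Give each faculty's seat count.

C: 4, E: 4, F: 4, B: 2, D: 5

With modified divisor 20700: modified quotas C 3.410, E 3.637, F 3.263, B 1.322, D 4.545.
Rounding up: C 4, E 4, F 4, B 2, D 5 (total 19).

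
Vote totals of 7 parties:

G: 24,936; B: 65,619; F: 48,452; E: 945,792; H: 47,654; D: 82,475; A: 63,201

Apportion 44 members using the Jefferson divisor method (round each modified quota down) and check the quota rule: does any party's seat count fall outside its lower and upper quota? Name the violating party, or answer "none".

Standard quotas: G 0.858, B 2.259, F 1.668, E 32.559, H 1.641, D 2.839, A 2.176.
Jefferson allocation: G 0, B 2, F 1, E 35, H 1, D 3, A 2.
E has quota 32.559 (lower 32, upper 33) but receives 35 — outside the quota interval.

E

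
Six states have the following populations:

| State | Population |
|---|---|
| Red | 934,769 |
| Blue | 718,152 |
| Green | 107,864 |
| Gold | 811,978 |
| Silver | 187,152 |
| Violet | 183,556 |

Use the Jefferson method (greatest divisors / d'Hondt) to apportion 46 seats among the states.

Standard divisor 2943471/46 ≈ 63988.5; standard quotas: Red 14.608, Blue 11.223, Green 1.686, Gold 12.689, Silver 2.925, Violet 2.869.
Rounding down gives 14, 11, 1, 12, 2, 2 = 42 seats, so the divisor must be adjusted.
With modified divisor 60500: modified quotas Red 15.451, Blue 11.870, Green 1.783, Gold 13.421, Silver 3.093, Violet 3.034.
Rounding down: Red 15, Blue 11, Green 1, Gold 13, Silver 3, Violet 3 (total 46).

Red=15, Blue=11, Green=1, Gold=13, Silver=3, Violet=3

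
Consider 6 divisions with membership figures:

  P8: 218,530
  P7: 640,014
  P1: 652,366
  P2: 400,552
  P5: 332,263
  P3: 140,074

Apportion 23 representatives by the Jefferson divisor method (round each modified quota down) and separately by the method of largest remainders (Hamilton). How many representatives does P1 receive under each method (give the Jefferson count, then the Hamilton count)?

Jefferson: P8 2, P7 6, P1 7, P2 4, P5 3, P3 1.
Hamilton: P8 2, P7 6, P1 6, P2 4, P5 3, P3 2.
P1 gets 7 under Jefferson and 6 under Hamilton.

7 and 6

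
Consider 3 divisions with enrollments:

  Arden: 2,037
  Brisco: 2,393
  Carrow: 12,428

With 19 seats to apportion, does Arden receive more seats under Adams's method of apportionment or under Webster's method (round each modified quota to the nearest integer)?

Adams

Adams: Arden 3, Brisco 3, Carrow 13.
Webster: Arden 2, Brisco 3, Carrow 14.
Arden gets 3 under Adams and 2 under Webster.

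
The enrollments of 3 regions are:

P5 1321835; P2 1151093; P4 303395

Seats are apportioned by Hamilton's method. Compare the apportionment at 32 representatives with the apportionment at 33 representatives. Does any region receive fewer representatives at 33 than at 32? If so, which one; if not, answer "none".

P4

At 32 seats: P5 15, P2 13, P4 4.
At 33 seats: P5 16, P2 14, P4 3.
P4 drops from 4 to 3.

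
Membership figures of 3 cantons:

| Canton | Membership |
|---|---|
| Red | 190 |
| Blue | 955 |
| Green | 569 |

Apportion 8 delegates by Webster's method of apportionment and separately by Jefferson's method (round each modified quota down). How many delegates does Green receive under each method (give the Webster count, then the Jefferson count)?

Webster: Red 1, Blue 4, Green 3.
Jefferson: Red 1, Blue 5, Green 2.
Green gets 3 under Webster and 2 under Jefferson.

3 and 2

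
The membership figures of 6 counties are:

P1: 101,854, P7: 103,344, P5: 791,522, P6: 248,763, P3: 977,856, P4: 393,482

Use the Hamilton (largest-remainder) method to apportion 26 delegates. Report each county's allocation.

Total 2616821; standard divisor 2616821/26 ≈ 100646.962.
Standard quotas: P1 1.0120, P7 1.0268, P5 7.8643, P6 2.4716, P3 9.7157, P4 3.9095.
Lower quotas: P1 1, P7 1, P5 7, P6 2, P3 9, P4 3 (sum 23, leaving 3 seats).
Remainders in descending order: P4 0.9095, P5 0.8643, P3 0.7157, P6 0.4716, P7 0.0268, P1 0.0120.
The surplus seats go to P4, P5, P3.

P1: 1, P7: 1, P5: 8, P6: 2, P3: 10, P4: 4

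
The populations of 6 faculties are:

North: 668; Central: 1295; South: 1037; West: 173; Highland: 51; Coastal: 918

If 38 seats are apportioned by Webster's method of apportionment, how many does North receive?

Standard divisor 4142/38 ≈ 109; standard quotas: North 6.128, Central 11.881, South 9.514, West 1.587, Highland 0.468, Coastal 8.422.
Rounding to the nearest integer gives North 6, Central 12, South 10, West 2, Highland 0, Coastal 8 — total 38, matching the house size, so no adjustment is needed.
North receives 6.

6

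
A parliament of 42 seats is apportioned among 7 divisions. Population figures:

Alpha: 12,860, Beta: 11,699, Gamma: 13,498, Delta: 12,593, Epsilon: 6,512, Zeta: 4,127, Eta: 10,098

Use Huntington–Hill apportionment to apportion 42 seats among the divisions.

With divisor 1702: modified quotas Alpha 7.556, Beta 6.874, Gamma 7.931, Delta 7.399, Epsilon 3.826, Zeta 2.425, Eta 5.933.
Geometric-mean thresholds: Alpha √(7·8)=7.483, Beta √(6·7)=6.481, Gamma √(7·8)=7.483, Delta √(7·8)=7.483, Epsilon √(3·4)=3.464, Zeta √(2·3)=2.449, Eta √(5·6)=5.477.
Each quota rounded against its threshold gives Alpha 8, Beta 7, Gamma 8, Delta 7, Epsilon 4, Zeta 2, Eta 6 (total 42).

Alpha 8; Beta 7; Gamma 8; Delta 7; Epsilon 4; Zeta 2; Eta 6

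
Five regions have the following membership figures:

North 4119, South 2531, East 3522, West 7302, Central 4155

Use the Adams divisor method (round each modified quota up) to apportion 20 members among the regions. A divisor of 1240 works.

With modified divisor 1240: modified quotas North 3.322, South 2.041, East 2.840, West 5.889, Central 3.351.
Rounding up: North 4, South 3, East 3, West 6, Central 4 (total 20).

North 4, South 3, East 3, West 6, Central 4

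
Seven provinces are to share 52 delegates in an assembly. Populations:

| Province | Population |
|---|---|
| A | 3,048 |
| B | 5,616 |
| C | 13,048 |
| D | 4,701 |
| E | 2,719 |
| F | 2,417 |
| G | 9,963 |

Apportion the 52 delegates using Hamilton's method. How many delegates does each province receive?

A 4, B 7, C 16, D 6, E 3, F 3, G 13

Total 41512; standard divisor 41512/52 ≈ 798.308.
Standard quotas: A 3.8181, B 7.0349, C 16.3446, D 5.8887, E 3.4060, F 3.0277, G 12.4802.
Lower quotas: A 3, B 7, C 16, D 5, E 3, F 3, G 12 (sum 49, leaving 3 seats).
Remainders in descending order: D 0.8887, A 0.8181, G 0.4802, E 0.4060, C 0.3446, B 0.0349, F 0.0277.
The surplus seats go to D, A, G.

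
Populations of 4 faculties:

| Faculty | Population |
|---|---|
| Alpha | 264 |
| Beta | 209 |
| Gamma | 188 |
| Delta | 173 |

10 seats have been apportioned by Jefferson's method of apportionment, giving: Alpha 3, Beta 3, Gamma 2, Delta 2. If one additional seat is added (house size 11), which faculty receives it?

Priority for the next seat is population ÷ (current seats + 1).
Priorities: Alpha 66.000, Beta 52.250, Gamma 62.667, Delta 57.667.
Highest priority: Alpha.

Alpha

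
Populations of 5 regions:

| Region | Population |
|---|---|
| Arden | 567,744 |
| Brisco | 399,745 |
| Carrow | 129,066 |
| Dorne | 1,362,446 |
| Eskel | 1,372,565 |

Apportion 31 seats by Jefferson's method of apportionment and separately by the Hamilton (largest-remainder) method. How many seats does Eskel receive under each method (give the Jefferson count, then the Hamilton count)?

12 and 11

Jefferson: Arden 4, Brisco 3, Carrow 1, Dorne 11, Eskel 12.
Hamilton: Arden 5, Brisco 3, Carrow 1, Dorne 11, Eskel 11.
Eskel gets 12 under Jefferson and 11 under Hamilton.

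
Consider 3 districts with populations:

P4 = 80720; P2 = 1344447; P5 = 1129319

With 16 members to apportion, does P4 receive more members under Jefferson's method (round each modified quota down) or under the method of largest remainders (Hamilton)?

Hamilton

Jefferson: P4 0, P2 9, P5 7.
Hamilton: P4 1, P2 8, P5 7.
P4 gets 0 under Jefferson and 1 under Hamilton.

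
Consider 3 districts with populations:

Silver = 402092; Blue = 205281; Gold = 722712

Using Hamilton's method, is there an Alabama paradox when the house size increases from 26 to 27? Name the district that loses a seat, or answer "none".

none

At 26 seats: Silver 8, Blue 4, Gold 14.
At 27 seats: Silver 8, Blue 4, Gold 15.
No district's allocation decreased.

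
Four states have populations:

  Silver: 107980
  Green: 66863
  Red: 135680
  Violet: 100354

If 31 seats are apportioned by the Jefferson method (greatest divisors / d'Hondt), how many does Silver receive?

Standard divisor 410877/31 ≈ 13254.097; standard quotas: Silver 8.147, Green 5.045, Red 10.237, Violet 7.572.
Rounding down gives 8, 5, 10, 7 = 30 seats, so the divisor must be adjusted.
With modified divisor 12400: modified quotas Silver 8.708, Green 5.392, Red 10.942, Violet 8.093.
Rounding down: Silver 8, Green 5, Red 10, Violet 8 (total 31).
Silver receives 8.

8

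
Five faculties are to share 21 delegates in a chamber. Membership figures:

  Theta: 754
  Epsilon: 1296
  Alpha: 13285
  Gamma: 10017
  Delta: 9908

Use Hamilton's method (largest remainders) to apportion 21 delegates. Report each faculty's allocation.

Theta: 0, Epsilon: 1, Alpha: 8, Gamma: 6, Delta: 6

The standard divisor is 35260/21 ≈ 1679.048.
Standard quotas: Theta 0.4491, Epsilon 0.7719, Alpha 7.9122, Gamma 5.9659, Delta 5.9010.
Lower quotas: Theta 0, Epsilon 0, Alpha 7, Gamma 5, Delta 5 (sum 17, leaving 4 seats).
Remainders in descending order: Gamma 0.9659, Alpha 0.9122, Delta 0.9010, Epsilon 0.7719, Theta 0.4491.
The surplus seats go to Gamma, Alpha, Delta, Epsilon.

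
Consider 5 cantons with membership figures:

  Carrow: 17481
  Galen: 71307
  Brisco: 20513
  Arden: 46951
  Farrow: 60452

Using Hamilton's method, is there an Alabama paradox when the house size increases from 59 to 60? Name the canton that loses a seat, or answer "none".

At 59 seats: Carrow 5, Galen 19, Brisco 6, Arden 13, Farrow 16.
At 60 seats: Carrow 5, Galen 20, Brisco 5, Arden 13, Farrow 17.
Brisco drops from 6 to 5.

Brisco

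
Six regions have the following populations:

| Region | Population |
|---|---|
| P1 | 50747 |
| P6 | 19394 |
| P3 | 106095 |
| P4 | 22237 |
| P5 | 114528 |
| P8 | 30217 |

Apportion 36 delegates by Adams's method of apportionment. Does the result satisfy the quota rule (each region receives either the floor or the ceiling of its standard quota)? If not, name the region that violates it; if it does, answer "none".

Standard quotas: P1 5.323, P6 2.034, P3 11.128, P4 2.332, P5 12.013, P8 3.169.
Adams allocation: P1 5, P6 2, P3 11, P4 3, P5 12, P8 3.
Every allocation lies between the lower and upper quota.

none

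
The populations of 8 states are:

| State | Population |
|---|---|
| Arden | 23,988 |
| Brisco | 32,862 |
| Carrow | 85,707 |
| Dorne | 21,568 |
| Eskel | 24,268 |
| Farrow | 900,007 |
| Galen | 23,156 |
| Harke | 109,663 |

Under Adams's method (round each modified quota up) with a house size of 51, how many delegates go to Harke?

Standard divisor 1221219/51 ≈ 23945.471; standard quotas: Arden 1.002, Brisco 1.372, Carrow 3.579, Dorne 0.901, Eskel 1.013, Farrow 37.586, Galen 0.967, Harke 4.580.
Rounding up gives 2, 2, 4, 1, 2, 38, 1, 5 = 55 seats, so the divisor must be adjusted.
With modified divisor 25400: modified quotas Arden 0.944, Brisco 1.294, Carrow 3.374, Dorne 0.849, Eskel 0.955, Farrow 35.433, Galen 0.912, Harke 4.317.
Rounding up: Arden 1, Brisco 2, Carrow 4, Dorne 1, Eskel 1, Farrow 36, Galen 1, Harke 5 (total 51).
Harke receives 5.

5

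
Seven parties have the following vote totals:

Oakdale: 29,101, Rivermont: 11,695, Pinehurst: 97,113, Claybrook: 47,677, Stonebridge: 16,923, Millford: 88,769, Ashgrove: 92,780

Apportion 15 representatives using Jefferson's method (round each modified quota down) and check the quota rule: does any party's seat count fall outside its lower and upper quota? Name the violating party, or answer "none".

Standard quotas: Oakdale 1.137, Rivermont 0.457, Pinehurst 3.793, Claybrook 1.862, Stonebridge 0.661, Millford 3.467, Ashgrove 3.624.
Jefferson allocation: Oakdale 1, Rivermont 0, Pinehurst 4, Claybrook 2, Stonebridge 0, Millford 4, Ashgrove 4.
Every allocation lies between the lower and upper quota.

none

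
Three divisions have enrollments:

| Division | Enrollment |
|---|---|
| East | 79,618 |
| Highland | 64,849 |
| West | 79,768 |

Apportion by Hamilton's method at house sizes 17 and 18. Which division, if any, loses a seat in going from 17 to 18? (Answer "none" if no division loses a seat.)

none

At 17 seats: East 6, Highland 5, West 6.
At 18 seats: East 6, Highland 5, West 7.
No division's allocation decreased.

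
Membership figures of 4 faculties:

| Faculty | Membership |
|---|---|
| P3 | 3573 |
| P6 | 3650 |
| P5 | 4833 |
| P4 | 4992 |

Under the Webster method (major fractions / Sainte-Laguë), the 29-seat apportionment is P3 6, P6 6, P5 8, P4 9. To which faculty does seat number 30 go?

Priority for the next seat is population ÷ (current seats + 0.5).
Priorities: P3 549.692, P6 561.538, P5 568.588, P4 525.474.
Highest priority: P5.

P5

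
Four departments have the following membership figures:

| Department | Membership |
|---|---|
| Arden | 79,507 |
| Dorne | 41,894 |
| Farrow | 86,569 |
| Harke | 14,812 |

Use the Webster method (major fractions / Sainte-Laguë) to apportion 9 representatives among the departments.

Arden: 3; Dorne: 2; Farrow: 3; Harke: 1

Standard divisor 222782/9 ≈ 24753.556; standard quotas: Arden 3.212, Dorne 1.692, Farrow 3.497, Harke 0.598.
Rounding to the nearest integer gives Arden 3, Dorne 2, Farrow 3, Harke 1 — total 9, matching the house size, so no adjustment is needed.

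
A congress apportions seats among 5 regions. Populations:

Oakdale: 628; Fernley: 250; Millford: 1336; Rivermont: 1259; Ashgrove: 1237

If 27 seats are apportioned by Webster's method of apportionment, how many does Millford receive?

Standard divisor 4710/27 ≈ 174.444; standard quotas: Oakdale 3.600, Fernley 1.433, Millford 7.659, Rivermont 7.217, Ashgrove 7.091.
Rounding to the nearest integer gives Oakdale 4, Fernley 1, Millford 8, Rivermont 7, Ashgrove 7 — total 27, matching the house size, so no adjustment is needed.
Millford receives 8.

8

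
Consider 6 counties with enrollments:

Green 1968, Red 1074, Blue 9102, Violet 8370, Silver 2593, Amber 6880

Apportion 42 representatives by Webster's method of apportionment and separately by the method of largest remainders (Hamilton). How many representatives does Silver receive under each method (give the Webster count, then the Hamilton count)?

Webster: Green 3, Red 1, Blue 13, Violet 12, Silver 4, Amber 9.
Hamilton: Green 3, Red 1, Blue 13, Violet 12, Silver 3, Amber 10.
Silver gets 4 under Webster and 3 under Hamilton.

4 and 3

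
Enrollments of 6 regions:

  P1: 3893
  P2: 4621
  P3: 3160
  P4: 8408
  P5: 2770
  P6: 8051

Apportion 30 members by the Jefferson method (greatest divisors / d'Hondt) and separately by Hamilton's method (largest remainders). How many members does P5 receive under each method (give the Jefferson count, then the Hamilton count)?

Jefferson: P1 4, P2 4, P3 3, P4 9, P5 2, P6 8.
Hamilton: P1 4, P2 4, P3 3, P4 8, P5 3, P6 8.
P5 gets 2 under Jefferson and 3 under Hamilton.

2 and 3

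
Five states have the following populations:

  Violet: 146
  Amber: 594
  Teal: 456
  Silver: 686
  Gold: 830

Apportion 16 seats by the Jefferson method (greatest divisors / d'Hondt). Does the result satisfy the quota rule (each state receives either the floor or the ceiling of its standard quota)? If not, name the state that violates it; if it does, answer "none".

Standard quotas: Violet 0.861, Amber 3.504, Teal 2.690, Silver 4.047, Gold 4.897.
Jefferson allocation: Violet 0, Amber 4, Teal 3, Silver 4, Gold 5.
Every allocation lies between the lower and upper quota.

none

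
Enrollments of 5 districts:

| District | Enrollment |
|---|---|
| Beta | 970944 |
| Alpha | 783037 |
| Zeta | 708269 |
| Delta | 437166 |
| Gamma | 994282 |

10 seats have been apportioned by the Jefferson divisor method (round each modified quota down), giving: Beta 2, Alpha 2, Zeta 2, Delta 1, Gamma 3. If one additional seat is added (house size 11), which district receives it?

Beta

Priority for the next seat is population ÷ (current seats + 1).
Priorities: Beta 323648.000, Alpha 261012.333, Zeta 236089.667, Delta 218583.000, Gamma 248570.500.
Highest priority: Beta.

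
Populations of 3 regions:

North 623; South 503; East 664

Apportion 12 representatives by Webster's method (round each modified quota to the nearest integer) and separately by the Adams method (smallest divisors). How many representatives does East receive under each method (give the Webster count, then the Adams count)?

Webster: North 4, South 3, East 5.
Adams: North 4, South 4, East 4.
East gets 5 under Webster and 4 under Adams.

5 and 4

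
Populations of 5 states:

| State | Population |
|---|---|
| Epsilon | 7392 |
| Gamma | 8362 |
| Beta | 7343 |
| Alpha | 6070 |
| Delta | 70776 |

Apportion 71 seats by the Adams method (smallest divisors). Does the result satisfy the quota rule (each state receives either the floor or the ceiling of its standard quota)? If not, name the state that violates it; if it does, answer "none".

Standard quotas: Epsilon 5.251, Gamma 5.940, Beta 5.217, Alpha 4.312, Delta 50.280.
Adams allocation: Epsilon 6, Gamma 6, Beta 5, Alpha 5, Delta 49.
Delta has quota 50.280 (lower 50, upper 51) but receives 49 — outside the quota interval.

Delta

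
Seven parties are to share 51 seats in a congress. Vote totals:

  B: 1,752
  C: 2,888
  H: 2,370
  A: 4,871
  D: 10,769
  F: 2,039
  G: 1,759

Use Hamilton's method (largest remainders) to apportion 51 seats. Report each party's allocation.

Total 26448; standard divisor 26448/51 ≈ 518.588.
Standard quotas: B 3.3784, C 5.5690, H 4.5701, A 9.3928, D 20.7660, F 3.9318, G 3.3919.
Lower quotas: B 3, C 5, H 4, A 9, D 20, F 3, G 3 (sum 47, leaving 4 seats).
Remainders in descending order: F 0.9318, D 0.7660, H 0.5701, C 0.5690, A 0.3928, G 0.3919, B 0.3784.
Largest remainders: F, D, H, C receive the extra seats.

B 3, C 6, H 5, A 9, D 21, F 4, G 3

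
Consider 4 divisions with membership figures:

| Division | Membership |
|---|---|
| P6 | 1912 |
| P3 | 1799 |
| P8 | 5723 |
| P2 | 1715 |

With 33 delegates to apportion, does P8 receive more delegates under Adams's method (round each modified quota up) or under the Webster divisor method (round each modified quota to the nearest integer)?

Webster

Adams: P6 6, P3 6, P8 16, P2 5.
Webster: P6 6, P3 5, P8 17, P2 5.
P8 gets 16 under Adams and 17 under Webster.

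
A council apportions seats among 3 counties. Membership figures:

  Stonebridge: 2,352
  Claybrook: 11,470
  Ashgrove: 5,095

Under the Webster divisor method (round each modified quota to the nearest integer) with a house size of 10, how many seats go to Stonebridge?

1

Standard divisor 18917/10 ≈ 1891.7; standard quotas: Stonebridge 1.243, Claybrook 6.063, Ashgrove 2.693.
Rounding to the nearest integer gives Stonebridge 1, Claybrook 6, Ashgrove 3 — total 10, matching the house size, so no adjustment is needed.
Stonebridge receives 1.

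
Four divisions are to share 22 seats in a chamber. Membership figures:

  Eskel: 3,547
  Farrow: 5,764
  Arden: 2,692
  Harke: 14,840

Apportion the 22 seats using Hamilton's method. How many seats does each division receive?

Eskel 3, Farrow 5, Arden 2, Harke 12

The standard divisor is 26843/22 ≈ 1220.136.
Standard quotas: Eskel 2.9071, Farrow 4.7241, Arden 2.2063, Harke 12.1626.
Lower quotas: Eskel 2, Farrow 4, Arden 2, Harke 12 (sum 20, leaving 2 seats).
Remainders in descending order: Eskel 0.9071, Farrow 0.7241, Arden 0.2063, Harke 0.1626.
Largest remainders: Eskel, Farrow receive the extra seats.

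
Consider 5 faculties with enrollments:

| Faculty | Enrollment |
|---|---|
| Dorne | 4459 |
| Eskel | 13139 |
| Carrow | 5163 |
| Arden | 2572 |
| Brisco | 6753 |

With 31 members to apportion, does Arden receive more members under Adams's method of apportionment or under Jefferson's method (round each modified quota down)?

Adams: Dorne 4, Eskel 12, Carrow 5, Arden 3, Brisco 7.
Jefferson: Dorne 4, Eskel 13, Carrow 5, Arden 2, Brisco 7.
Arden gets 3 under Adams and 2 under Jefferson.

Adams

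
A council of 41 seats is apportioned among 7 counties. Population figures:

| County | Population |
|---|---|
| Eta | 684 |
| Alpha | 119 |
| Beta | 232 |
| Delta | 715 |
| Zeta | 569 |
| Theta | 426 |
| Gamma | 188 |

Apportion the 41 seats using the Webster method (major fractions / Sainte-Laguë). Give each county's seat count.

Eta 9, Alpha 2, Beta 3, Delta 10, Zeta 8, Theta 6, Gamma 3

Standard divisor 2933/41 ≈ 71.537; standard quotas: Eta 9.562, Alpha 1.663, Beta 3.243, Delta 9.995, Zeta 7.954, Theta 5.955, Gamma 2.628.
Rounding to the nearest integer gives 10, 2, 3, 10, 8, 6, 3 = 42 seats, so the divisor must be adjusted.
With modified divisor 74: modified quotas Eta 9.243, Alpha 1.608, Beta 3.135, Delta 9.662, Zeta 7.689, Theta 5.757, Gamma 2.541.
Rounding to the nearest integer: Eta 9, Alpha 2, Beta 3, Delta 10, Zeta 8, Theta 6, Gamma 3 (total 41).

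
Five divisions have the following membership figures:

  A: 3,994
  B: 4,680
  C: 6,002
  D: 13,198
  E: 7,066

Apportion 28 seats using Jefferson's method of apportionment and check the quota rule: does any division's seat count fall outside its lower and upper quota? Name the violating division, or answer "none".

Standard quotas: A 3.201, B 3.750, C 4.810, D 10.577, E 5.663.
Jefferson allocation: A 3, B 3, C 5, D 11, E 6.
Every allocation lies between the lower and upper quota.

none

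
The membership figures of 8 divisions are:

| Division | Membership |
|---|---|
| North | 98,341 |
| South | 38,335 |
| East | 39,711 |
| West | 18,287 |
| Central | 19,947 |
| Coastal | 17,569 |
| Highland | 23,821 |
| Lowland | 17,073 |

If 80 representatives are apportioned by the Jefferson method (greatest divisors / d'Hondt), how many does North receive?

Standard divisor 273084/80 ≈ 3413.55; standard quotas: North 28.809, South 11.230, East 11.633, West 5.357, Central 5.843, Coastal 5.147, Highland 6.978, Lowland 5.002.
Rounding down gives 28, 11, 11, 5, 5, 5, 6, 5 = 76 seats, so the divisor must be adjusted.
With modified divisor 3300: modified quotas North 29.800, South 11.617, East 12.034, West 5.542, Central 6.045, Coastal 5.324, Highland 7.218, Lowland 5.174.
Rounding down: North 29, South 11, East 12, West 5, Central 6, Coastal 5, Highland 7, Lowland 5 (total 80).
North receives 29.

29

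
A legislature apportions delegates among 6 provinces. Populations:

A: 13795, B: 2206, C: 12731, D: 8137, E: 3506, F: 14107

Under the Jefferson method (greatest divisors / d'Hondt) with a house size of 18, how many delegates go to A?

5

Standard divisor 54482/18 ≈ 3026.778; standard quotas: A 4.558, B 0.729, C 4.206, D 2.688, E 1.158, F 4.661.
Rounding down gives 4, 0, 4, 2, 1, 4 = 15 seats, so the divisor must be adjusted.
With modified divisor 2600: modified quotas A 5.306, B 0.848, C 4.897, D 3.130, E 1.348, F 5.426.
Rounding down: A 5, B 0, C 4, D 3, E 1, F 5 (total 18).
A receives 5.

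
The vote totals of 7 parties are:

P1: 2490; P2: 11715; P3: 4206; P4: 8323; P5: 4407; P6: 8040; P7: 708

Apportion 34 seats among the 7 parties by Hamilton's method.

Total 39889; standard divisor 39889/34 ≈ 1173.206.
Standard quotas: P1 2.1224, P2 9.9855, P3 3.5850, P4 7.0942, P5 3.7564, P6 6.8530, P7 0.6035.
Lower quotas: P1 2, P2 9, P3 3, P4 7, P5 3, P6 6, P7 0 (sum 30, leaving 4 seats).
Remainders in descending order: P2 0.9855, P6 0.8530, P5 0.7564, P7 0.6035, P3 0.5850, P1 0.1224, P4 0.0942.
Largest remainders: P2, P6, P5, P7 receive the extra seats.

P1 2, P2 10, P3 3, P4 7, P5 4, P6 7, P7 1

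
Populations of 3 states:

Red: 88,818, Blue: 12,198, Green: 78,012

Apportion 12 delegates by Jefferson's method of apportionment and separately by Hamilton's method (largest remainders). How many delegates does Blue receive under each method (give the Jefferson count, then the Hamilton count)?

Jefferson: Red 6, Blue 0, Green 6.
Hamilton: Red 6, Blue 1, Green 5.
Blue gets 0 under Jefferson and 1 under Hamilton.

0 and 1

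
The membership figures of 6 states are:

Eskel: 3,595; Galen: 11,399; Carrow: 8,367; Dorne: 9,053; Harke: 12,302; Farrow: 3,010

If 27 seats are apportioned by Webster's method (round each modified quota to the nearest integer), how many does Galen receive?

6

Standard divisor 47726/27 ≈ 1767.63; standard quotas: Eskel 2.034, Galen 6.449, Carrow 4.733, Dorne 5.122, Harke 6.960, Farrow 1.703.
Rounding to the nearest integer gives Eskel 2, Galen 6, Carrow 5, Dorne 5, Harke 7, Farrow 2 — total 27, matching the house size, so no adjustment is needed.
Galen receives 6.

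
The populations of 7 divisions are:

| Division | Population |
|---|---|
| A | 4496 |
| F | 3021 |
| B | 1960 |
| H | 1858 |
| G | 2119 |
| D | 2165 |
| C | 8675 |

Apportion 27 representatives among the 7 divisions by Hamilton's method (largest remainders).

A 5, F 3, B 2, H 2, G 2, D 3, C 10

Standard divisor: 24294 ÷ 27 ≈ 899.778.
Standard quotas: A 4.9968, F 3.3575, B 2.1783, H 2.0650, G 2.3550, D 2.4061, C 9.6413.
Lower quotas: A 4, F 3, B 2, H 2, G 2, D 2, C 9 (sum 24, leaving 3 seats).
Remainders in descending order: A 0.9968, C 0.6413, D 0.4061, F 0.3575, G 0.3550, B 0.1783, H 0.0650.
The surplus seats go to A, C, D.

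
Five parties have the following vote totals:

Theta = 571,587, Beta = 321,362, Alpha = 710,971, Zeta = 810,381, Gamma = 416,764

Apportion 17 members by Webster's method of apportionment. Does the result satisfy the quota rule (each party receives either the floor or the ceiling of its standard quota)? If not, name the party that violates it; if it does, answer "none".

Standard quotas: Theta 3.432, Beta 1.930, Alpha 4.269, Zeta 4.866, Gamma 2.503.
Webster allocation: Theta 3, Beta 2, Alpha 4, Zeta 5, Gamma 3.
Every allocation lies between the lower and upper quota.

none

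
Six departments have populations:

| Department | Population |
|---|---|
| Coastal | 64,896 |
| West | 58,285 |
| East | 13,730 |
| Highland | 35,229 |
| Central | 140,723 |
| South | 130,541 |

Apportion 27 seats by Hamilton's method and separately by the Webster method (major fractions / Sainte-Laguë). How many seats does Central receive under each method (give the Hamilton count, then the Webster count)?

9 and 8

Hamilton: Coastal 4, West 3, East 1, Highland 2, Central 9, South 8.
Webster: Coastal 4, West 4, East 1, Highland 2, Central 8, South 8.
Central gets 9 under Hamilton and 8 under Webster.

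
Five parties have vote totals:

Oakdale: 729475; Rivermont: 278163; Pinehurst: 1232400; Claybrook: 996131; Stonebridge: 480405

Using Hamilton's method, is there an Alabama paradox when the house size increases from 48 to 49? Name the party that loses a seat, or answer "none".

At 48 seats: Oakdale 9, Rivermont 4, Pinehurst 16, Claybrook 13, Stonebridge 6.
At 49 seats: Oakdale 10, Rivermont 4, Pinehurst 16, Claybrook 13, Stonebridge 6.
No party's allocation decreased.

none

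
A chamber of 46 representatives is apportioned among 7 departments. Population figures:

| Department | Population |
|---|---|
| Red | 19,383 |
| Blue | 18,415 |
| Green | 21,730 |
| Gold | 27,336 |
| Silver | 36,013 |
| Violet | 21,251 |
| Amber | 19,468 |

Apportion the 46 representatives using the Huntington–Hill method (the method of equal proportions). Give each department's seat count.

With divisor 3547: modified quotas Red 5.465, Blue 5.192, Green 6.126, Gold 7.707, Silver 10.153, Violet 5.991, Amber 5.489.
Geometric-mean thresholds: Red √(5·6)=5.477, Blue √(5·6)=5.477, Green √(6·7)=6.481, Gold √(7·8)=7.483, Silver √(10·11)=10.488, Violet √(5·6)=5.477, Amber √(5·6)=5.477.
Each quota rounded against its threshold gives Red 5, Blue 5, Green 6, Gold 8, Silver 10, Violet 6, Amber 6 (total 46).

Red: 5, Blue: 5, Green: 6, Gold: 8, Silver: 10, Violet: 6, Amber: 6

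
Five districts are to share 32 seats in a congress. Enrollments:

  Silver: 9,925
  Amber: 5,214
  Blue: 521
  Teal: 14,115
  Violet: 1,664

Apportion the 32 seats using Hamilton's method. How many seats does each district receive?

Silver 10, Amber 5, Blue 1, Teal 14, Violet 2

The standard divisor is 31439/32 ≈ 982.469.
Standard quotas: Silver 10.1021, Amber 5.3070, Blue 0.5303, Teal 14.3669, Violet 1.6937.
Lower quotas: Silver 10, Amber 5, Blue 0, Teal 14, Violet 1 (sum 30, leaving 2 seats).
Remainders in descending order: Violet 0.6937, Blue 0.5303, Teal 0.3669, Amber 0.3070, Silver 0.1021.
Largest remainders: Violet, Blue receive the extra seats.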